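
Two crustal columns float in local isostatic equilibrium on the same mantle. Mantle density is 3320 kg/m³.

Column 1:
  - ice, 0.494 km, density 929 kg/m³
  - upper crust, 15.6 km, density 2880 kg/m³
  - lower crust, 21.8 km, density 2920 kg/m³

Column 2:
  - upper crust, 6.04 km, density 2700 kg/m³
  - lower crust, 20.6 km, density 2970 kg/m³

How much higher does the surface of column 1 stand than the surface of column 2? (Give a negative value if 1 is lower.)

For any compensation level in the mantle, the mantle terms cancel and isostasy reduces to e = (Σt_1 − Σt_2) − (Σ(ρt)_1 − Σ(ρt)_2) / ρ_m.
Σt_1 = 37.894 km; Σt_2 = 26.64 km; Σ(ρt)_1 = 109042.926; Σ(ρt)_2 = 77490 (in km·kg/m³).
e = (37.894 − 26.64) − (109042.926 − 77490) / 3320 = 1.75 km.

1.75 km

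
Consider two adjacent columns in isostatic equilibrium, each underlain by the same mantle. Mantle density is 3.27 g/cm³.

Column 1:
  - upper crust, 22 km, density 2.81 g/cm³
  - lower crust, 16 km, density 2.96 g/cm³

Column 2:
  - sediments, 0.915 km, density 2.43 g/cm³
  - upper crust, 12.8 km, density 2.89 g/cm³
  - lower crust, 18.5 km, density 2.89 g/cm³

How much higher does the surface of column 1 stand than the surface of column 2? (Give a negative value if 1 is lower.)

For any compensation level in the mantle, the mantle terms cancel and isostasy reduces to e = (Σt_1 − Σt_2) − (Σ(ρt)_1 − Σ(ρt)_2) / ρ_m.
Σt_1 = 38 km; Σt_2 = 32.215 km; Σ(ρt)_1 = 109.18; Σ(ρt)_2 = 92.68045 (in km·g/cm³).
e = (38 − 32.215) − (109.18 − 92.68045) / 3.27 = 0.739 km.

0.739 km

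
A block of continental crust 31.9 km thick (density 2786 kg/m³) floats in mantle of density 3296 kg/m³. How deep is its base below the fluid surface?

27 km

Draft d = t ρ_obj/ρ_fluid = 31.9 km × 2786/3296 = 27 km.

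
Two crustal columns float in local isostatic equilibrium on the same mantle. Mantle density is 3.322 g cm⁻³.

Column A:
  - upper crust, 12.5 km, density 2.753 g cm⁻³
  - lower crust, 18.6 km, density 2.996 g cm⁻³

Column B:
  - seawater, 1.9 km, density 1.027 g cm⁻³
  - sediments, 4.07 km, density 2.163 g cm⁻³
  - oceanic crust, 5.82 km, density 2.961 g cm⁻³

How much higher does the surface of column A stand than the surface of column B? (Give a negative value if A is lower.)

0.601 km

For any compensation level in the mantle, the mantle terms cancel and isostasy reduces to e = (Σt_A − Σt_B) − (Σ(ρt)_A − Σ(ρt)_B) / ρ_m.
Σt_A = 31.1 km; Σt_B = 11.79 km; Σ(ρt)_A = 90.1381; Σ(ρt)_B = 27.98773 (in km·g cm⁻³).
e = (31.1 − 11.79) − (90.1381 − 27.98773) / 3.322 = 0.601 km.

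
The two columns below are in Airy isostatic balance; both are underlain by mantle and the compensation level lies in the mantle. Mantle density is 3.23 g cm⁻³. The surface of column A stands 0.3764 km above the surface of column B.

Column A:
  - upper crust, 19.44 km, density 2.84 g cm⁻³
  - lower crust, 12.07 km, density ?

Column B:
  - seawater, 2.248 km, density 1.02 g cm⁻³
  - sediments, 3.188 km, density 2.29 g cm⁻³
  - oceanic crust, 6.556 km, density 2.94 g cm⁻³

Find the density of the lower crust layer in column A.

Take the compensation level at the base of the deeper column (depth z_c below the surface of column A) and equate Σ ρ_i t_i down to z_c; mantle fills any gap and the z_c terms cancel.
Column A: 19.44×2.84 + 12.07×ρ + (z_c − 31.51)×3.23
Column B: 0.3764×0 + 2.248×1.02 + 3.188×2.29 + 6.556×2.94 + (z_c − 0.3764 − 11.992)×3.23
The z_c×3.23 term appears on both sides and cancels. Collect the known terms of each column as K = Σ(ρt)_known − 3.23 × (depth of known layers): K_A = 55.2096 − 3.23×31.51 = −46.5677; K_B = 28.86812 − 3.23×(0.3764 + 11.992) = −11.081812.
Balance: K_A + 12.07×ρ = K_B, so ρ = (K_B − K_A)/12.07 = 35.4859/12.07 = 2.94 g cm⁻³.

2.94 g cm⁻³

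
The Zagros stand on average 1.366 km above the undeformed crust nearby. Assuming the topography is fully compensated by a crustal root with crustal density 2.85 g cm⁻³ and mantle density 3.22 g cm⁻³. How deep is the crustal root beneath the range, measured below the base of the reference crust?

Equating mass per unit area of the two columns: the weight of the topography is balanced by the buoyancy of the root, ρ_c h = (ρ_m − ρ_c) r.
r = h · ρ_c / (ρ_m − ρ_c) = 1.366 km × 2.85 / (3.22 − 2.85) = 10.5 km.

10.5 km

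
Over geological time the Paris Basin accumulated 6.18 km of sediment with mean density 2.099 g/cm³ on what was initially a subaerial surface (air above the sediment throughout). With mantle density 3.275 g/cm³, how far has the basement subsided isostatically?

Subaerial load: s = t ρ_sed / ρ_m = 6.18 km × 2.099/3.275 = 3.96 km.

3.96 km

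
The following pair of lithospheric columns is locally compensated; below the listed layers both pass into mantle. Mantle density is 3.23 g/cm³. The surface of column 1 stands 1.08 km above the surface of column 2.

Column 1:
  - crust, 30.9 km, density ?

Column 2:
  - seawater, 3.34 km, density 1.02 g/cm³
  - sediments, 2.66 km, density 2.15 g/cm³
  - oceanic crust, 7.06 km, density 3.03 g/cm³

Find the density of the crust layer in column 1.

2.74 g/cm³

Take the compensation level at the base of the deeper column (depth z_c below the surface of column 1) and equate Σ ρ_i t_i down to z_c; mantle fills any gap and the z_c terms cancel.
Column 1: 30.9×ρ + (z_c − 30.9)×3.23
Column 2: 1.08×0 + 3.34×1.02 + 2.66×2.15 + 7.06×3.03 + (z_c − 1.08 − 13.06)×3.23
The z_c×3.23 term appears on both sides and cancels. Collect the known terms of each column as K = Σ(ρt)_known − 3.23 × (depth of known layers): K_1 = 0 − 3.23×30.9 = −99.807; K_2 = 30.5176 − 3.23×(1.08 + 13.06) = −15.1546.
Balance: K_1 + 30.9×ρ = K_2, so ρ = (K_2 − K_1)/30.9 = 84.6524/30.9 = 2.74 g/cm³.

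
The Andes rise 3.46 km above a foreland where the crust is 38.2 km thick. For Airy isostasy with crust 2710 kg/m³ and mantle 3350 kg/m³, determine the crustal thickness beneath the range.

56.3 km

Root depth r = h ρ_c / (ρ_m − ρ_c) = 3.46 km × 2710 / 640 = 14.65 km.
Total thickness = T + h + r = 38.2 km + 3.46 km + 14.65 km = 56.3 km.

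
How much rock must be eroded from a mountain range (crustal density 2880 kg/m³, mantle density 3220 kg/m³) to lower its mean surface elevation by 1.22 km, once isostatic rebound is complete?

11.6 km

Net drop Δ = e − u = e − e ρ_c/ρ_m = e (ρ_m − ρ_c)/ρ_m.
e = Δ ρ_m/(ρ_m − ρ_c) = 1.22 km × 3220/340 = 11.6 km.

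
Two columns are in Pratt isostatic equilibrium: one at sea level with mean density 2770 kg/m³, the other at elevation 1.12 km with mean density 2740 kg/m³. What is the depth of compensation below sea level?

102 km

ρ_ref D = ρ (D + h) → D (ρ_ref − ρ) = ρ h.
D = ρ h/(ρ_ref − ρ) = 2740 × 1.12 km/(2770 − 2740) = 102 km.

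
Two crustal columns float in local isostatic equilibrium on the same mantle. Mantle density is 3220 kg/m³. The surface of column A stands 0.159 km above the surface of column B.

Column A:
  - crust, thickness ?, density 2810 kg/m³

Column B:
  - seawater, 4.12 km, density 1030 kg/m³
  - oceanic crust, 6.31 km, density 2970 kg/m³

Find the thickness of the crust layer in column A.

27.1 km

Take the compensation level at the base of the deeper column (depth z_c below the surface of column A) and equate Σ ρ_i t_i down to z_c; mantle fills any gap and the z_c terms cancel.
Column A: x×2810 + (z_c − 0 − x)×3220
Column B: 0.159×0 + 4.12×1030 + 6.31×2970 + (z_c − 0.159 − 10.43)×3220
The z_c×3220 term appears on both sides and cancels. Collect the known terms of each column as K = Σ(ρt)_known − 3220 × (depth of known layers): K_A = 0 − 3220×0 = 0; K_B = 22984.3 − 3220×(0.159 + 10.43) = −11112.28.
Balance: K_A − x×(3220 − 2810) = K_B, so x = (K_A − K_B)/(3220 − 2810) = 11112.3/410 = 27.1 km.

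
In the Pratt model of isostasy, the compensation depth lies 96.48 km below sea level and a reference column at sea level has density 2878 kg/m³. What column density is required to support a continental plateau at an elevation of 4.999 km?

Pratt balance: ρ_ref D = ρ (D + h).
ρ = ρ_ref D/(D + h) = 2878 × 96.48 km/(96.48 km + 4.999 km) = 2740 kg/m³.

2740 kg/m³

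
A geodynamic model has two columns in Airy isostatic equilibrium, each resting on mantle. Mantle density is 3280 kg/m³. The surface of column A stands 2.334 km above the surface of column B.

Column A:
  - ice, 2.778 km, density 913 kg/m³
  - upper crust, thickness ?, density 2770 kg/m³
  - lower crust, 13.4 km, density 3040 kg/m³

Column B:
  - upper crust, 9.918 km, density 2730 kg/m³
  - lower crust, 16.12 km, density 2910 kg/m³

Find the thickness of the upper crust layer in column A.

Take the compensation level at the base of the deeper column (depth z_c below the surface of column A) and equate Σ ρ_i t_i down to z_c; mantle fills any gap and the z_c terms cancel.
Column A: 2.778×913 + x×2770 + 13.4×3040 + (z_c − 16.178 − x)×3280
Column B: 2.334×0 + 9.918×2730 + 16.12×2910 + (z_c − 2.334 − 26.038)×3280
The z_c×3280 term appears on both sides and cancels. Collect the known terms of each column as K = Σ(ρt)_known − 3280 × (depth of known layers): K_A = 43272.314 − 3280×16.178 = −9791.526; K_B = 73985.34 − 3280×(2.334 + 26.038) = −19074.82.
Balance: K_A − x×(3280 − 2770) = K_B, so x = (K_A − K_B)/(3280 − 2770) = 9283.29/510 = 18.2 km.

18.2 km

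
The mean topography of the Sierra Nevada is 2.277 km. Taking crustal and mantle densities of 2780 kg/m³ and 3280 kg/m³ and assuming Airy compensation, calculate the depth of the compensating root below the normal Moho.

12.7 km

In Airy isostatic equilibrium: the weight of the topography is balanced by the buoyancy of the root, ρ_c h = (ρ_m − ρ_c) r.
r = h · ρ_c / (ρ_m − ρ_c) = 2.277 km × 2780 / (3280 − 2780) = 12.7 km.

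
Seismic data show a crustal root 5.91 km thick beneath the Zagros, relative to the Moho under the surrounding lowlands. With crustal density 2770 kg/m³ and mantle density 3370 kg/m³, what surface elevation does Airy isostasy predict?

Isostatic balance requires: ρ_c h = (ρ_m − ρ_c) r.
h = r (ρ_m − ρ_c) / ρ_c = 5.91 km × (3370 − 2770) / 2770 = 1.28 km.

1.28 km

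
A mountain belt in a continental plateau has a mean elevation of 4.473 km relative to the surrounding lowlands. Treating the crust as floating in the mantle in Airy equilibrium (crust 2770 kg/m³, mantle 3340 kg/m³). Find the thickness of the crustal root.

For local isostatic compensation: the weight of the topography is balanced by the buoyancy of the root, ρ_c h = (ρ_m − ρ_c) r.
r = h · ρ_c / (ρ_m − ρ_c) = 4.473 km × 2770 / (3340 − 2770) = 21.7 km.

21.7 km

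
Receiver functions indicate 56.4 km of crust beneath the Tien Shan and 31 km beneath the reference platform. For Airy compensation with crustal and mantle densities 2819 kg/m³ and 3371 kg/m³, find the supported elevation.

Excess crust Δ = 56.4 km − 31 km = 25.4 km, split between elevation h and root r with h + r = Δ.
Airy balance ρ_c h = (ρ_m − ρ_c) r gives r = h ρ_c/(ρ_m − ρ_c), so h (1 + ρ_c/(ρ_m − ρ_c)) = Δ, i.e. h = Δ (ρ_m − ρ_c)/ρ_m.
h = 25.4 km × 552/3371 = 4.16 km.

4.16 km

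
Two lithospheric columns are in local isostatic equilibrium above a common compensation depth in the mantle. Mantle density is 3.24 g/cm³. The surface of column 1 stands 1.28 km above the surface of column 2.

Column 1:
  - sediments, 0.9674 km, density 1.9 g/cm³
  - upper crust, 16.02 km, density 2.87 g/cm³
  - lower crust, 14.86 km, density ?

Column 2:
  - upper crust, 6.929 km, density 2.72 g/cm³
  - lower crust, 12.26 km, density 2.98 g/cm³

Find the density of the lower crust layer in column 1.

2.99 g/cm³

Take the compensation level at the base of the deeper column (depth z_c below the surface of column 1) and equate Σ ρ_i t_i down to z_c; mantle fills any gap and the z_c terms cancel.
Column 1: 0.9674×1.9 + 16.02×2.87 + 14.86×ρ + (z_c − 31.8474)×3.24
Column 2: 1.28×0 + 6.929×2.72 + 12.26×2.98 + (z_c − 1.28 − 19.189)×3.24
The z_c×3.24 term appears on both sides and cancels. Collect the known terms of each column as K = Σ(ρt)_known − 3.24 × (depth of known layers): K_1 = 47.81546 − 3.24×31.8474 = −55.370116; K_2 = 55.38168 − 3.24×(1.28 + 19.189) = −10.93788.
Balance: K_1 + 14.86×ρ = K_2, so ρ = (K_2 − K_1)/14.86 = 44.4322/14.86 = 2.99 g/cm³.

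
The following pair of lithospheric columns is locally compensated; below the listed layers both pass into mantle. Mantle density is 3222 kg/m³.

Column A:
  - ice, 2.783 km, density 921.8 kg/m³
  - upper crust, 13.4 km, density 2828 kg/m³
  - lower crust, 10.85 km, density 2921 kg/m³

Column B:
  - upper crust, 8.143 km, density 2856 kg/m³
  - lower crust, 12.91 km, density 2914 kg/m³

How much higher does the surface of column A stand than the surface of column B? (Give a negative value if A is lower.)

For any compensation level in the mantle, the mantle terms cancel and isostasy reduces to e = (Σt_A − Σt_B) − (Σ(ρt)_A − Σ(ρt)_B) / ρ_m.
Σt_A = 27.033 km; Σt_B = 21.053 km; Σ(ρt)_A = 72153.4194; Σ(ρt)_B = 60876.148 (in km·kg/m³).
e = (27.033 − 21.053) − (72153.4194 − 60876.148) / 3222 = 2.48 km.

2.48 km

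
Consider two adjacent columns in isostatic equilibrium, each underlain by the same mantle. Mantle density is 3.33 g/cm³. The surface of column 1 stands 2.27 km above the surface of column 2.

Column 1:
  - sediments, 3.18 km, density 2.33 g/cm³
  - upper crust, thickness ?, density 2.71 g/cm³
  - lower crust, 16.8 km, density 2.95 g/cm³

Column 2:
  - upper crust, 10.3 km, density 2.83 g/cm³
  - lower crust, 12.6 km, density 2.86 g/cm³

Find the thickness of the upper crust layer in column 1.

14.6 km

Take the compensation level at the base of the deeper column (depth z_c below the surface of column 1) and equate Σ ρ_i t_i down to z_c; mantle fills any gap and the z_c terms cancel.
Column 1: 3.18×2.33 + x×2.71 + 16.8×2.95 + (z_c − 19.98 − x)×3.33
Column 2: 2.27×0 + 10.3×2.83 + 12.6×2.86 + (z_c − 2.27 − 22.9)×3.33
The z_c×3.33 term appears on both sides and cancels. Collect the known terms of each column as K = Σ(ρt)_known − 3.33 × (depth of known layers): K_1 = 56.9694 − 3.33×19.98 = −9.564; K_2 = 65.185 − 3.33×(2.27 + 22.9) = −18.6311.
Balance: K_1 − x×(3.33 − 2.71) = K_2, so x = (K_1 − K_2)/(3.33 − 2.71) = 9.0671/0.62 = 14.6 km.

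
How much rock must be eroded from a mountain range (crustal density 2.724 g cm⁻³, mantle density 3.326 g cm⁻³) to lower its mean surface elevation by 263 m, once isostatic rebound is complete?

Net drop Δ = e − u = e − e ρ_c/ρ_m = e (ρ_m − ρ_c)/ρ_m.
e = Δ ρ_m/(ρ_m − ρ_c) = 263 m × 3.326/0.602 = 1450 m.

1450 m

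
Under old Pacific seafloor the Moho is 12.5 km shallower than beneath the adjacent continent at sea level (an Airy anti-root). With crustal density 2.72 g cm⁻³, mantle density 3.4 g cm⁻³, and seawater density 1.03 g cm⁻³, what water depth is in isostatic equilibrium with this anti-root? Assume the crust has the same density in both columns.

Replacing a thickness d of crust by seawater at the top must be balanced by replacing crust with mantle at the base: d (ρ_c − ρ_w) = a (ρ_m − ρ_c).
d = a (ρ_m − ρ_c)/(ρ_c − ρ_w) = 12.5 km × 0.68/1.69 = 5.03 km.

5.03 km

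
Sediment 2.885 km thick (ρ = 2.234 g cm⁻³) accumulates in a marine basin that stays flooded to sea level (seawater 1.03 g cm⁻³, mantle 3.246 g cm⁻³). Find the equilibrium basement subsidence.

Submarine loading: the sediment displaces seawater, and the subsidence is in turn flooded, so s (ρ_m − ρ_w) = t (ρ_sed − ρ_w).
s = 2.885 km × (2.234 − 1.03) / (3.246 − 1.03) = 1.57 km.

1.57 km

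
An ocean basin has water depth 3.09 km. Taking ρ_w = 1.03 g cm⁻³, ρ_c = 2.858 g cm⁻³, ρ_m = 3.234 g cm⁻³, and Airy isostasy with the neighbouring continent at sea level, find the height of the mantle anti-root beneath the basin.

By Archimedes' principle applied to the lithosphere: replacing crust with seawater at the top is compensated by replacing crust with mantle at the base: d (ρ_c − ρ_w) = a (ρ_m − ρ_c).
a = d (ρ_c − ρ_w)/(ρ_m − ρ_c) = 3.09 km × 1.828/0.376 = 15 km.

15 km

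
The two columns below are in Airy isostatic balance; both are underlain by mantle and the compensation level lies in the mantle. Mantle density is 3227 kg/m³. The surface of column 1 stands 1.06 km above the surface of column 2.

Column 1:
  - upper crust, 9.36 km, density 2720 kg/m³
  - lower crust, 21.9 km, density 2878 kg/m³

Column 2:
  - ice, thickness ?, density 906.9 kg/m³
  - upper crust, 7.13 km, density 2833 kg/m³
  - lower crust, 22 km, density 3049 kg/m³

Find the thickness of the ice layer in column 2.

0.967 km

Take the compensation level at the base of the deeper column (depth z_c below the surface of column 1) and equate Σ ρ_i t_i down to z_c; mantle fills any gap and the z_c terms cancel.
Column 1: 9.36×2720 + 21.9×2878 + (z_c − 31.26)×3227
Column 2: 1.06×0 + x×906.9 + 7.13×2833 + 22×3049 + (z_c − 1.06 − 29.13 − x)×3227
The z_c×3227 term appears on both sides and cancels. Collect the known terms of each column as K = Σ(ρt)_known − 3227 × (depth of known layers): K_1 = 88487.4 − 3227×31.26 = −12388.62; K_2 = 87277.29 − 3227×(1.06 + 29.13) = −10145.84.
Balance: K_1 = K_2 − x×(3227 − 906.9), so x = (K_2 − K_1)/(3227 − 906.9) = 2242.78/2320.1 = 0.967 km.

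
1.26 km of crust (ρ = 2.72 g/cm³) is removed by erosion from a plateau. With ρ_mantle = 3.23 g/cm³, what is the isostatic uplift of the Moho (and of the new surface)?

1.06 km

Unloading: uplift u = e ρ_c/ρ_m = 1.26 km × 2.72/3.23 = 1.06 km.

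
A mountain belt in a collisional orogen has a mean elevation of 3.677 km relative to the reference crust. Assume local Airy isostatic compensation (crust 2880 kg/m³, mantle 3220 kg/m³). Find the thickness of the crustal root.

Equating mass per unit area of the two columns: the weight of the topography is balanced by the buoyancy of the root, ρ_c h = (ρ_m − ρ_c) r.
r = h · ρ_c / (ρ_m − ρ_c) = 3.677 km × 2880 / (3220 − 2880) = 31.1 km.

31.1 km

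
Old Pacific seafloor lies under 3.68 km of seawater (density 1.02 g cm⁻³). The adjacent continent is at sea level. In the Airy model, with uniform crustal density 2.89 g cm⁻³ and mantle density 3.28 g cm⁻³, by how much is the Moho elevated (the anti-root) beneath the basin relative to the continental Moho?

For local isostatic compensation: replacing crust with seawater at the top is compensated by replacing crust with mantle at the base: d (ρ_c − ρ_w) = a (ρ_m − ρ_c).
a = d (ρ_c − ρ_w)/(ρ_m − ρ_c) = 3.68 km × 1.87/0.39 = 17.6 km.

17.6 km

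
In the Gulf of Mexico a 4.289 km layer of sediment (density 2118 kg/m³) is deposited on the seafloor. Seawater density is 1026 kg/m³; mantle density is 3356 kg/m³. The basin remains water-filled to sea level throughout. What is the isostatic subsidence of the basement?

2.01 km

Submarine loading: the sediment displaces seawater, and the subsidence is in turn flooded, so s (ρ_m − ρ_w) = t (ρ_sed − ρ_w).
s = 4.289 km × (2118 − 1026) / (3356 − 1026) = 2.01 km.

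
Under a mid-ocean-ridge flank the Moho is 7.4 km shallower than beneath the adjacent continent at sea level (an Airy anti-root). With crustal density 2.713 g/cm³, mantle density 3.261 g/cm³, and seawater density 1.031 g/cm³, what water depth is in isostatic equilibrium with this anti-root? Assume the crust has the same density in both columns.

2.41 km

Replacing a thickness d of crust by seawater at the top must be balanced by replacing crust with mantle at the base: d (ρ_c − ρ_w) = a (ρ_m − ρ_c).
d = a (ρ_m − ρ_c)/(ρ_c − ρ_w) = 7.4 km × 0.548/1.682 = 2.41 km.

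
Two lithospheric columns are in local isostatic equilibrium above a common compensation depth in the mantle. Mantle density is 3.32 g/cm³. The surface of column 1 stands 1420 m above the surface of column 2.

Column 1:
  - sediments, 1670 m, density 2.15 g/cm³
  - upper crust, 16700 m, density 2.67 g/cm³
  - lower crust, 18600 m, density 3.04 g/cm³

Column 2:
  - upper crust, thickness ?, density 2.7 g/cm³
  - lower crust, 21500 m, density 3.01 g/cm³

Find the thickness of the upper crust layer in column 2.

10700 m

Take the compensation level at the base of the deeper column (depth z_c below the surface of column 1) and equate Σ ρ_i t_i down to z_c; mantle fills any gap and the z_c terms cancel.
Column 1: 1670×2.15 + 16700×2.67 + 18600×3.04 + (z_c − 36970)×3.32
Column 2: 1420×0 + x×2.7 + 21500×3.01 + (z_c − 1420 − 21500 − x)×3.32
The z_c×3.32 term appears on both sides and cancels. Collect the known terms of each column as K = Σ(ρt)_known − 3.32 × (depth of known layers): K_1 = 104723.5 − 3.32×36970 = −18016.9; K_2 = 64715 − 3.32×(1420 + 21500) = −11379.4.
Balance: K_1 = K_2 − x×(3.32 − 2.7), so x = (K_2 − K_1)/(3.32 − 2.7) = 6637.5/0.62 = 10700 m.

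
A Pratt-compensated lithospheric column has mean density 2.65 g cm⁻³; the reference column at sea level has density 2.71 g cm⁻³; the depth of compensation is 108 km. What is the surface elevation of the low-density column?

2.45 km

ρ_ref D = ρ (D + h) → h = D (ρ_ref − ρ)/ρ.
h = 108 km × (2.71 − 2.65)/2.65 = 2.45 km.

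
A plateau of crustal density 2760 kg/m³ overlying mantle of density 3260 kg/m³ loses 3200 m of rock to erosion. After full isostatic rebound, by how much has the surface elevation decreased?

491 m

Rebound u = e ρ_c/ρ_m = 3200 m × 2760/3260 = 2709 m.
Net surface drop = e − u = 3200 m − 2709 m = e (ρ_m − ρ_c)/ρ_m = 491 m.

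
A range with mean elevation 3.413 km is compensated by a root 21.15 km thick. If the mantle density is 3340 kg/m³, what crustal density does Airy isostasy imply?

ρ_c h = (ρ_m − ρ_c) r → ρ_c (h + r) = ρ_m r → ρ_c = ρ_m r / (h + r).
ρ_c = 3340 × 21.15 km / (3.413 km + 21.15 km) = 2880 kg/m³.

2880 kg/m³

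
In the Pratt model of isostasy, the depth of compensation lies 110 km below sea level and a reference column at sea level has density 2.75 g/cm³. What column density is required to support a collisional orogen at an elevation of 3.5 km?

2.67 g/cm³

Pratt balance: ρ_ref D = ρ (D + h).
ρ = ρ_ref D/(D + h) = 2.75 × 110 km/(110 km + 3.5 km) = 2.67 g/cm³.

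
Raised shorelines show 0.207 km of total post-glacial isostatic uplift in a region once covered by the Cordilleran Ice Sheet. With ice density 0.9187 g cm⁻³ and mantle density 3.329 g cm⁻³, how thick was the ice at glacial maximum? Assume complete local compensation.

u = t ρ_ice/ρ_m → t = u ρ_m/ρ_ice = 0.207 km × 3.329/0.9187 = 0.75 km.

0.75 km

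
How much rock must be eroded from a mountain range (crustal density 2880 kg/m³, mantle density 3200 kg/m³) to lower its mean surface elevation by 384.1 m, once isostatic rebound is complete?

Net drop Δ = e − u = e − e ρ_c/ρ_m = e (ρ_m − ρ_c)/ρ_m.
e = Δ ρ_m/(ρ_m − ρ_c) = 384.1 m × 3200/320 = 3840 m.

3840 m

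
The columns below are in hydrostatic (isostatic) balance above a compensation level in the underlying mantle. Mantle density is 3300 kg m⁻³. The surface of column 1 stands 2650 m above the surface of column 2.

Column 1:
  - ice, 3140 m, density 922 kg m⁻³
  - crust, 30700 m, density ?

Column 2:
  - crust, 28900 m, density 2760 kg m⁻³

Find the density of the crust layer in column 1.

Take the compensation level at the base of the deeper column (depth z_c below the surface of column 1) and equate Σ ρ_i t_i down to z_c; mantle fills any gap and the z_c terms cancel.
Column 1: 3140×922 + 30700×ρ + (z_c − 33840)×3300
Column 2: 2650×0 + 28900×2760 + (z_c − 2650 − 28900)×3300
The z_c×3300 term appears on both sides and cancels. Collect the known terms of each column as K = Σ(ρt)_known − 3300 × (depth of known layers): K_1 = 2895080 − 3300×33840 = −108776920; K_2 = 79764000 − 3300×(2650 + 28900) = −24351000.
Balance: K_1 + 30700×ρ = K_2, so ρ = (K_2 − K_1)/30700 = 84425900/30700 = 2750 kg m⁻³.

2750 kg m⁻³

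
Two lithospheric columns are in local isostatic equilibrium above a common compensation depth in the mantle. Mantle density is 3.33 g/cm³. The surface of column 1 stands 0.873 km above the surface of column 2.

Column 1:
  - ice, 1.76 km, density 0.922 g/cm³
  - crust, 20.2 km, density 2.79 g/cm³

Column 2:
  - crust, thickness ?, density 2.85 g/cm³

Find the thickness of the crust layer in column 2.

Take the compensation level at the base of the deeper column (depth z_c below the surface of column 1) and equate Σ ρ_i t_i down to z_c; mantle fills any gap and the z_c terms cancel.
Column 1: 1.76×0.922 + 20.2×2.79 + (z_c − 21.96)×3.33
Column 2: 0.873×0 + x×2.85 + (z_c − 0.873 − 0 − x)×3.33
The z_c×3.33 term appears on both sides and cancels. Collect the known terms of each column as K = Σ(ρt)_known − 3.33 × (depth of known layers): K_1 = 57.98072 − 3.33×21.96 = −15.14608; K_2 = 0 − 3.33×(0.873 + 0) = −2.90709.
Balance: K_1 = K_2 − x×(3.33 − 2.85), so x = (K_2 − K_1)/(3.33 − 2.85) = 12.239/0.48 = 25.5 km.

25.5 km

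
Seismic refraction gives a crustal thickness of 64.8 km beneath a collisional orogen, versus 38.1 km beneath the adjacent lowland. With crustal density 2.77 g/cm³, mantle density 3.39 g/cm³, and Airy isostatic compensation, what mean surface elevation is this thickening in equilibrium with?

4.88 km

Excess crust Δ = 64.8 km − 38.1 km = 26.7 km, split between elevation h and root r with h + r = Δ.
Airy balance ρ_c h = (ρ_m − ρ_c) r gives r = h ρ_c/(ρ_m − ρ_c), so h (1 + ρ_c/(ρ_m − ρ_c)) = Δ, i.e. h = Δ (ρ_m − ρ_c)/ρ_m.
h = 26.7 km × 0.62/3.39 = 4.88 km.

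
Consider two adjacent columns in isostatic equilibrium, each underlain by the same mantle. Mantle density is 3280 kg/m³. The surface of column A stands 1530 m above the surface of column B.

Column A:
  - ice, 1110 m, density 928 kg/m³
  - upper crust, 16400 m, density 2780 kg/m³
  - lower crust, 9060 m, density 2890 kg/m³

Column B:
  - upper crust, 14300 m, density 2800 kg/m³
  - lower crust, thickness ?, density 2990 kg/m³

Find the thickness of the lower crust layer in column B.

Take the compensation level at the base of the deeper column (depth z_c below the surface of column A) and equate Σ ρ_i t_i down to z_c; mantle fills any gap and the z_c terms cancel.
Column A: 1110×928 + 16400×2780 + 9060×2890 + (z_c − 26570)×3280
Column B: 1530×0 + 14300×2800 + x×2990 + (z_c − 1530 − 14300 − x)×3280
The z_c×3280 term appears on both sides and cancels. Collect the known terms of each column as K = Σ(ρt)_known − 3280 × (depth of known layers): K_A = 72805480 − 3280×26570 = −14344120; K_B = 40040000 − 3280×(1530 + 14300) = −11882400.
Balance: K_A = K_B − x×(3280 − 2990), so x = (K_B − K_A)/(3280 − 2990) = 2461720/290 = 8490 m.

8490 m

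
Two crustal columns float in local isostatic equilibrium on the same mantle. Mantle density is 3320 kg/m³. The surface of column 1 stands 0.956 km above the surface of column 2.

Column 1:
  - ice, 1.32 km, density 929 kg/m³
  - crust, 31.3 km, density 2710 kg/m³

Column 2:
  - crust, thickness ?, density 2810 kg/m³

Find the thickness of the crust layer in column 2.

37.4 km

Take the compensation level at the base of the deeper column (depth z_c below the surface of column 1) and equate Σ ρ_i t_i down to z_c; mantle fills any gap and the z_c terms cancel.
Column 1: 1.32×929 + 31.3×2710 + (z_c − 32.62)×3320
Column 2: 0.956×0 + x×2810 + (z_c − 0.956 − 0 − x)×3320
The z_c×3320 term appears on both sides and cancels. Collect the known terms of each column as K = Σ(ρt)_known − 3320 × (depth of known layers): K_1 = 86049.28 − 3320×32.62 = −22249.12; K_2 = 0 − 3320×(0.956 + 0) = −3173.92.
Balance: K_1 = K_2 − x×(3320 − 2810), so x = (K_2 − K_1)/(3320 − 2810) = 19075.2/510 = 37.4 km.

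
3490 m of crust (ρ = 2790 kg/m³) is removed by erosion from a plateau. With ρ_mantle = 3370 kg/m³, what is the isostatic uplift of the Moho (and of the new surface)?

Unloading: uplift u = e ρ_c/ρ_m = 3490 m × 2790/3370 = 2890 m.

2890 m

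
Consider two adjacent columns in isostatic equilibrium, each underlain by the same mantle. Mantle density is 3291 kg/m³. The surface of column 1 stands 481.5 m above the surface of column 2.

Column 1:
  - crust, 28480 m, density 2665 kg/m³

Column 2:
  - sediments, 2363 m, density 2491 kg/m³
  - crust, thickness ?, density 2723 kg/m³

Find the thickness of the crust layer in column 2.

Take the compensation level at the base of the deeper column (depth z_c below the surface of column 1) and equate Σ ρ_i t_i down to z_c; mantle fills any gap and the z_c terms cancel.
Column 1: 28480×2665 + (z_c − 28480)×3291
Column 2: 481.5×0 + 2363×2491 + x×2723 + (z_c − 481.5 − 2363 − x)×3291
The z_c×3291 term appears on both sides and cancels. Collect the known terms of each column as K = Σ(ρt)_known − 3291 × (depth of known layers): K_1 = 75899200 − 3291×28480 = −17828480; K_2 = 5886233 − 3291×(481.5 + 2363) = −3475016.5.
Balance: K_1 = K_2 − x×(3291 − 2723), so x = (K_2 − K_1)/(3291 − 2723) = 14353500/568 = 25300 m.

25300 m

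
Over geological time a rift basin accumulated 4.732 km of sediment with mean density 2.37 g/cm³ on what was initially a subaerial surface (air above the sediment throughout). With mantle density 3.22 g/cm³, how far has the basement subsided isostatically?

Subaerial load: s = t ρ_sed / ρ_m = 4.732 km × 2.37/3.22 = 3.48 km.

3.48 km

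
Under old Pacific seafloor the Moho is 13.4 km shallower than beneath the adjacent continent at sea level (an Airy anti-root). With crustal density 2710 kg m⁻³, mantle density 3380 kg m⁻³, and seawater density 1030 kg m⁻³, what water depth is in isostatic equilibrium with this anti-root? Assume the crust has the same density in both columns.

5.34 km

Replacing a thickness d of crust by seawater at the top must be balanced by replacing crust with mantle at the base: d (ρ_c − ρ_w) = a (ρ_m − ρ_c).
d = a (ρ_m − ρ_c)/(ρ_c − ρ_w) = 13.4 km × 670/1680 = 5.34 km.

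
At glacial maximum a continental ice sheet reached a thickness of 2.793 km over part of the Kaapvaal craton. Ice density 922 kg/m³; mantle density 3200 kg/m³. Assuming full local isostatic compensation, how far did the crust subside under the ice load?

Equating mass per unit area of the two columns: the ice load ρ_ice t is balanced by mantle displaced below, ρ_m s.
s = t ρ_ice / ρ_m = 2.793 km × 922/3200 = 0.805 km.

0.805 km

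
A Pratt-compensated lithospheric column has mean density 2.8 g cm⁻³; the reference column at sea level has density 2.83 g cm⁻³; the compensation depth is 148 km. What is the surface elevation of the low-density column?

ρ_ref D = ρ (D + h) → h = D (ρ_ref − ρ)/ρ.
h = 148 km × (2.83 − 2.8)/2.8 = 1.59 km.

1.59 km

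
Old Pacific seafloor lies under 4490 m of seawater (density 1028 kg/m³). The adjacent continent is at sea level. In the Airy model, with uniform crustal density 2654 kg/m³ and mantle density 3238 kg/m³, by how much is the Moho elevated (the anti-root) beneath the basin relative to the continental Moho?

12500 m

By Archimedes' principle applied to the lithosphere: replacing crust with seawater at the top is compensated by replacing crust with mantle at the base: d (ρ_c − ρ_w) = a (ρ_m − ρ_c).
a = d (ρ_c − ρ_w)/(ρ_m − ρ_c) = 4490 m × 1626/584 = 12500 m.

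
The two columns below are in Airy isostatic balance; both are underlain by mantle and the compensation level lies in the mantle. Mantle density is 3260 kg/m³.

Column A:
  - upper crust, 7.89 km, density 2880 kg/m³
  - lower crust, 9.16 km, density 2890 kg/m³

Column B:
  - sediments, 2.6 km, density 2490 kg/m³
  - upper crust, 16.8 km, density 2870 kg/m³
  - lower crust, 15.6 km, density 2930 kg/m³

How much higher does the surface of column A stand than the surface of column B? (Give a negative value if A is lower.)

For any compensation level in the mantle, the mantle terms cancel and isostasy reduces to e = (Σt_A − Σt_B) − (Σ(ρt)_A − Σ(ρt)_B) / ρ_m.
Σt_A = 17.05 km; Σt_B = 35 km; Σ(ρt)_A = 49195.6; Σ(ρt)_B = 100398 (in km·kg/m³).
e = (17.05 − 35) − (49195.6 − 100398) / 3260 = −2.24 km.

−2.24 km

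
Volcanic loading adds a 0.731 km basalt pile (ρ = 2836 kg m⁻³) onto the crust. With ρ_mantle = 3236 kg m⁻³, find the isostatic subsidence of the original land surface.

Subaerial loading: s = t ρ_load / ρ_m.
s = 0.731 km × 2836/3236 = 0.641 km.

0.641 km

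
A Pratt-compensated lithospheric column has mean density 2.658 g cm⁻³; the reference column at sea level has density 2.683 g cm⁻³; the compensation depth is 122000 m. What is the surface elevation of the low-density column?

ρ_ref D = ρ (D + h) → h = D (ρ_ref − ρ)/ρ.
h = 122000 m × (2.683 − 2.658)/2.658 = 1150 m.

1150 m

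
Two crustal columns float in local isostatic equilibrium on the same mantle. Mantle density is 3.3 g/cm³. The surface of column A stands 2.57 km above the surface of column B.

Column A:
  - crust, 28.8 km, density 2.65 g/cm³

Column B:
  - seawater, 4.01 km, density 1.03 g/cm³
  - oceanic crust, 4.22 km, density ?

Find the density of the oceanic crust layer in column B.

3.03 g/cm³

Take the compensation level at the base of the deeper column (depth z_c below the surface of column A) and equate Σ ρ_i t_i down to z_c; mantle fills any gap and the z_c terms cancel.
Column A: 28.8×2.65 + (z_c − 28.8)×3.3
Column B: 2.57×0 + 4.01×1.03 + 4.22×ρ + (z_c − 2.57 − 8.23)×3.3
The z_c×3.3 term appears on both sides and cancels. Collect the known terms of each column as K = Σ(ρt)_known − 3.3 × (depth of known layers): K_A = 76.32 − 3.3×28.8 = −18.72; K_B = 4.1303 − 3.3×(2.57 + 8.23) = −31.5097.
Balance: K_A = K_B + 4.22×ρ, so ρ = (K_A − K_B)/4.22 = 12.7897/4.22 = 3.03 g/cm³.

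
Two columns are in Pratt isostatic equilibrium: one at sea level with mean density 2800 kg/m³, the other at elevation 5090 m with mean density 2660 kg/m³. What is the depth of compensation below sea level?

ρ_ref D = ρ (D + h) → D (ρ_ref − ρ) = ρ h.
D = ρ h/(ρ_ref − ρ) = 2660 × 5090 m/(2800 − 2660) = 96700 m.

96700 m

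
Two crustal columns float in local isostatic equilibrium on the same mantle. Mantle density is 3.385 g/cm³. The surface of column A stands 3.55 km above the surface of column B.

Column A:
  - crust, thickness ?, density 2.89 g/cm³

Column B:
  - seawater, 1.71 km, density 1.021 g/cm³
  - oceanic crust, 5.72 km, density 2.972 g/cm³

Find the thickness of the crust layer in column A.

37.2 km

Take the compensation level at the base of the deeper column (depth z_c below the surface of column A) and equate Σ ρ_i t_i down to z_c; mantle fills any gap and the z_c terms cancel.
Column A: x×2.89 + (z_c − 0 − x)×3.385
Column B: 3.55×0 + 1.71×1.021 + 5.72×2.972 + (z_c − 3.55 − 7.43)×3.385
The z_c×3.385 term appears on both sides and cancels. Collect the known terms of each column as K = Σ(ρt)_known − 3.385 × (depth of known layers): K_A = 0 − 3.385×0 = 0; K_B = 18.74575 − 3.385×(3.55 + 7.43) = −18.42155.
Balance: K_A − x×(3.385 − 2.89) = K_B, so x = (K_A − K_B)/(3.385 − 2.89) = 18.4215/0.495 = 37.2 km.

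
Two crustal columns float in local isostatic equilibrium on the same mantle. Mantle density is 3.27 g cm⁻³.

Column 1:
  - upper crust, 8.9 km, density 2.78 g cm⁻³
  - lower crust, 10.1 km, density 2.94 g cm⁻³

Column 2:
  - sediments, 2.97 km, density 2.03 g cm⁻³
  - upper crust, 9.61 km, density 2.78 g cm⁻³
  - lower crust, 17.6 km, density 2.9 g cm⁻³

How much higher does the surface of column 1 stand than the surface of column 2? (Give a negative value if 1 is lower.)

−2.2 km

For any compensation level in the mantle, the mantle terms cancel and isostasy reduces to e = (Σt_1 − Σt_2) − (Σ(ρt)_1 − Σ(ρt)_2) / ρ_m.
Σt_1 = 19 km; Σt_2 = 30.18 km; Σ(ρt)_1 = 54.436; Σ(ρt)_2 = 83.7849 (in km·g cm⁻³).
e = (19 − 30.18) − (54.436 − 83.7849) / 3.27 = −2.2 km.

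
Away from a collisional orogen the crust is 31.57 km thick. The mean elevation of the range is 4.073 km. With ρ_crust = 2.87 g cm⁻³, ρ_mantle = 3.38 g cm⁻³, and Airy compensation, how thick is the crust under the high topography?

Root depth r = h ρ_c / (ρ_m − ρ_c) = 4.073 km × 2.87 / 0.51 = 22.92 km.
Total thickness = T + h + r = 31.57 km + 4.073 km + 22.92 km = 58.6 km.

58.6 km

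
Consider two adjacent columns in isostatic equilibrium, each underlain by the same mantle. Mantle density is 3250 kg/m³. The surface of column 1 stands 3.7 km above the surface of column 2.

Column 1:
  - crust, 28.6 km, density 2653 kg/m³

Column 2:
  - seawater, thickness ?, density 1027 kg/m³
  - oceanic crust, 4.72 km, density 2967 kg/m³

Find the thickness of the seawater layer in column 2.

Take the compensation level at the base of the deeper column (depth z_c below the surface of column 1) and equate Σ ρ_i t_i down to z_c; mantle fills any gap and the z_c terms cancel.
Column 1: 28.6×2653 + (z_c − 28.6)×3250
Column 2: 3.7×0 + x×1027 + 4.72×2967 + (z_c − 3.7 − 4.72 − x)×3250
The z_c×3250 term appears on both sides and cancels. Collect the known terms of each column as K = Σ(ρt)_known − 3250 × (depth of known layers): K_1 = 75875.8 − 3250×28.6 = −17074.2; K_2 = 14004.24 − 3250×(3.7 + 4.72) = −13360.76.
Balance: K_1 = K_2 − x×(3250 − 1027), so x = (K_2 − K_1)/(3250 − 1027) = 3713.44/2223 = 1.67 km.

1.67 km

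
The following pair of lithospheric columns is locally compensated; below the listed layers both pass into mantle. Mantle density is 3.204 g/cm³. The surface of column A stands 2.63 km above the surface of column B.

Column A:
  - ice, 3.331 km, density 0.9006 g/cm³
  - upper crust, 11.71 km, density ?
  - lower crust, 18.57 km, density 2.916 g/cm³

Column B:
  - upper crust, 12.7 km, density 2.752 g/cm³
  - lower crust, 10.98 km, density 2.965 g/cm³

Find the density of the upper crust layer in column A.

Take the compensation level at the base of the deeper column (depth z_c below the surface of column A) and equate Σ ρ_i t_i down to z_c; mantle fills any gap and the z_c terms cancel.
Column A: 3.331×0.9006 + 11.71×ρ + 18.57×2.916 + (z_c − 33.611)×3.204
Column B: 2.63×0 + 12.7×2.752 + 10.98×2.965 + (z_c − 2.63 − 23.68)×3.204
The z_c×3.204 term appears on both sides and cancels. Collect the known terms of each column as K = Σ(ρt)_known − 3.204 × (depth of known layers): K_A = 57.1500186 − 3.204×33.611 = −50.5396254; K_B = 67.5061 − 3.204×(2.63 + 23.68) = −16.79114.
Balance: K_A + 11.71×ρ = K_B, so ρ = (K_B − K_A)/11.71 = 33.7485/11.71 = 2.88 g/cm³.

2.88 g/cm³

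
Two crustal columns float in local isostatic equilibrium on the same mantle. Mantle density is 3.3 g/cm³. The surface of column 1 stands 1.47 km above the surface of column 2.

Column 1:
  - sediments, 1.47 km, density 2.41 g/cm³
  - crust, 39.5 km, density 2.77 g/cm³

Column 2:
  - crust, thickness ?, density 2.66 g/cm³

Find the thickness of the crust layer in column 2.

Take the compensation level at the base of the deeper column (depth z_c below the surface of column 1) and equate Σ ρ_i t_i down to z_c; mantle fills any gap and the z_c terms cancel.
Column 1: 1.47×2.41 + 39.5×2.77 + (z_c − 40.97)×3.3
Column 2: 1.47×0 + x×2.66 + (z_c − 1.47 − 0 − x)×3.3
The z_c×3.3 term appears on both sides and cancels. Collect the known terms of each column as K = Σ(ρt)_known − 3.3 × (depth of known layers): K_1 = 112.9577 − 3.3×40.97 = −22.2433; K_2 = 0 − 3.3×(1.47 + 0) = −4.851.
Balance: K_1 = K_2 − x×(3.3 − 2.66), so x = (K_2 − K_1)/(3.3 − 2.66) = 17.3923/0.64 = 27.2 km.

27.2 km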